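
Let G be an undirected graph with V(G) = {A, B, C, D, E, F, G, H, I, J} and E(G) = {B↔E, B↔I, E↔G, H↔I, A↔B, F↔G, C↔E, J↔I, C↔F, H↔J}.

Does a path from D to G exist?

D has no edges, so nothing is reachable from it.

No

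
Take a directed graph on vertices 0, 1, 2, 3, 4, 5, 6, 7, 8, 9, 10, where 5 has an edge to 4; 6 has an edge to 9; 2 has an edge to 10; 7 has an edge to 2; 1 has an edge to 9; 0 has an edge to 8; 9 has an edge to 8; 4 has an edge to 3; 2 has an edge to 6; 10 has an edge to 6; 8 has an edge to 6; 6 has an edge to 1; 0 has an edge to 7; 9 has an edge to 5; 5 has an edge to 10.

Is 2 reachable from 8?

Explore from 8.
Distance 1: reach 6.
Distance 2: reach 1, 9.
Distance 3: reach 5.
Distance 4: reach 4, 10.
Distance 5: reach 3.
The search from 8 is exhausted; no directed path reaches 2.

No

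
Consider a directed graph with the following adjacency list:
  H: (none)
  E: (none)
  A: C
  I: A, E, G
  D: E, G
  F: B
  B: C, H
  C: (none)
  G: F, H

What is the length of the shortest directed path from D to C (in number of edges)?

Distance 0: D.
Distance 1: E, G.
Distance 2: F, H.
Distance 3: B.
Distance 4: C — contains C.

4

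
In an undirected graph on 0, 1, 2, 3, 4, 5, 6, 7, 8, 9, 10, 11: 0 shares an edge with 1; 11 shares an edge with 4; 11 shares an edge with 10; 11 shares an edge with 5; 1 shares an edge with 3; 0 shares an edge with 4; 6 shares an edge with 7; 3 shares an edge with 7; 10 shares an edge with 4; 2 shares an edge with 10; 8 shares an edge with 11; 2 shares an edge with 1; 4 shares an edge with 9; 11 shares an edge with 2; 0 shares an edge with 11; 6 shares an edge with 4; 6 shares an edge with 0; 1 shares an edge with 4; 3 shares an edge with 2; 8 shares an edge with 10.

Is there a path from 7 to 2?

Yes

Explore from 7.
Distance 1: reach 3, 6.
Distance 2: reach 0, 1, 2, 4.
Found 2.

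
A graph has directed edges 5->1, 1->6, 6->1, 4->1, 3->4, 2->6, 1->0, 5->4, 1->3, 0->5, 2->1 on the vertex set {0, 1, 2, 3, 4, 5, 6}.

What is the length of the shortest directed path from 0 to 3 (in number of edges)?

3

Distance 0: 0.
Distance 1: 5.
Distance 2: 1, 4.
Distance 3: 3, 6 — contains 3.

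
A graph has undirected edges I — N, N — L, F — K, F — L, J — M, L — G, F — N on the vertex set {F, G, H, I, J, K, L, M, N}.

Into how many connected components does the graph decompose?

From F: component {F, G, I, K, L, N}.
From H: component {H}.
From J: component {J, M}.
That's 3 components.

3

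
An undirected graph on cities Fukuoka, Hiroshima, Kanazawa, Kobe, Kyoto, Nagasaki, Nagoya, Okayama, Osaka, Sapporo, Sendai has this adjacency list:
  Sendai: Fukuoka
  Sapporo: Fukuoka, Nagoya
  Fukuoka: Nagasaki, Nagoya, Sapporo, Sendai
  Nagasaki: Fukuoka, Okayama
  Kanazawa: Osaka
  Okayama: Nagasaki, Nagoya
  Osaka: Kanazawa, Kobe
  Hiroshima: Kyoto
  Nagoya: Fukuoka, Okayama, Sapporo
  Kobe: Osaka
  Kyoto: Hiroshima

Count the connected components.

3

From Fukuoka: component {Fukuoka, Nagasaki, Nagoya, Okayama, Sapporo, Sendai}.
From Hiroshima: component {Hiroshima, Kyoto}.
From Kanazawa: component {Kanazawa, Kobe, Osaka}.
That's 3 components.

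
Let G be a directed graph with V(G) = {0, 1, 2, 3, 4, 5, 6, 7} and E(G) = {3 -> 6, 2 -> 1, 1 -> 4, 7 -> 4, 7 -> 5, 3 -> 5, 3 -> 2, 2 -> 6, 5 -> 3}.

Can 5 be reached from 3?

Explore from 3.
Distance 1: reach 2, 5, 6.
Found 5.

Yes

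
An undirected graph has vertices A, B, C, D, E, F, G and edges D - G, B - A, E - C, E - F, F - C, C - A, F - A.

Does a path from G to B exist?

Explore from G.
Distance 1: reach D.
The search is exhausted without reaching B; it lies in a different component.

No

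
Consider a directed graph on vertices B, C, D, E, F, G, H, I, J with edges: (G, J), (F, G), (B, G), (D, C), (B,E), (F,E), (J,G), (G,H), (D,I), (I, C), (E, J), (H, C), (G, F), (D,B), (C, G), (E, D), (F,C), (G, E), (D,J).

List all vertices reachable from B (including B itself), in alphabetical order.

Start at B.
Its neighbours: E, G.
Then their neighbours: D, F, H, J.
Then next layer: C, I.
Every vertex is now reached.

B, C, D, E, F, G, H, I, J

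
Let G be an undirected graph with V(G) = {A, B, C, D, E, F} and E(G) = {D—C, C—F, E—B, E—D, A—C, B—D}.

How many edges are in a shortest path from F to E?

Distance 0: F.
Distance 1: C.
Distance 2: A, D.
Distance 3: B, E — contains E.

3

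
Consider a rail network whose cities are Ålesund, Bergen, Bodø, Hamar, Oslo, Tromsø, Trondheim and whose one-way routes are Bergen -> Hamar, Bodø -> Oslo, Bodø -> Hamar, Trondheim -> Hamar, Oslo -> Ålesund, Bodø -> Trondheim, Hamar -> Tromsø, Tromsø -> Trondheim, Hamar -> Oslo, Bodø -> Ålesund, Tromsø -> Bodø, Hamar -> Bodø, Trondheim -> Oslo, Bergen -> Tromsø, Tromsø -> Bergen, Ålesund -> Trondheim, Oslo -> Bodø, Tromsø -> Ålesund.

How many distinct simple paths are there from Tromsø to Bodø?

Tromsø→Ålesund→Trondheim→Hamar→Bodø
Tromsø→Ålesund→Trondheim→Hamar→Oslo→Bodø
Tromsø→Ålesund→Trondheim→Oslo→Bodø
Tromsø→Bergen→Hamar→Bodø
Tromsø→Bergen→Hamar→Oslo→Bodø
Tromsø→Bodø
Tromsø→Trondheim→Hamar→Bodø
Tromsø→Trondheim→Hamar→Oslo→Bodø
Tromsø→Trondheim→Oslo→Bodø

9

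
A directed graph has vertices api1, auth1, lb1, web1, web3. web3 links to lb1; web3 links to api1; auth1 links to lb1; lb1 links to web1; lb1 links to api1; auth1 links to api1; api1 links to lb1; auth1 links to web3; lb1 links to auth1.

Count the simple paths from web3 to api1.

web3→api1
web3→lb1→api1
web3→lb1→auth1→api1

3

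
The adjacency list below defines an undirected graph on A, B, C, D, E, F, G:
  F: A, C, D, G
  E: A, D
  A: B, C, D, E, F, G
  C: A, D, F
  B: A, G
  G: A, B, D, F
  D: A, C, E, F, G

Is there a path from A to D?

Explore from A.
Distance 1: reach B, C, D, E, F, G.
Found D.

Yes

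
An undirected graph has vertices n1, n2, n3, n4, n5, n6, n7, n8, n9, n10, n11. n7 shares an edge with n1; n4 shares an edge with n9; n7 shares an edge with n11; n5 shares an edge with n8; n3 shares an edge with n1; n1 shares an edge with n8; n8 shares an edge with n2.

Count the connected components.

From n1: component {n1, n2, n3, n5, n7, n8, n11}.
From n4: component {n4, n9}.
From n6: component {n6}.
From n10: component {n10}.
That's 4 components.

4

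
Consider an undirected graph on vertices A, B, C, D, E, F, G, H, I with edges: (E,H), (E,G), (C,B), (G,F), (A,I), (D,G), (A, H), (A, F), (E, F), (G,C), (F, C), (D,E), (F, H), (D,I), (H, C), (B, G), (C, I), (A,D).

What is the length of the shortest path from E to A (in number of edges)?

Distance 0: E.
Distance 1: D, F, G, H.
Distance 2: A, B, C, I — contains A.

2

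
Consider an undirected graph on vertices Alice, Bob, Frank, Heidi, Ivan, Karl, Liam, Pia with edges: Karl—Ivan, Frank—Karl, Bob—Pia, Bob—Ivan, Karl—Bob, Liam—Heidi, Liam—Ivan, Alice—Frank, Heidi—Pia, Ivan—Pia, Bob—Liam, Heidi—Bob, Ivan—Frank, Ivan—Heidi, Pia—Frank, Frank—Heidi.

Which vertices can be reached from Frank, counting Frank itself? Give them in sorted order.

Alice, Bob, Frank, Heidi, Ivan, Karl, Liam, Pia

Start at Frank.
Its neighbours: Alice, Heidi, Ivan, Karl, Pia.
Then their neighbours: Bob, Liam.
Every vertex is now reached.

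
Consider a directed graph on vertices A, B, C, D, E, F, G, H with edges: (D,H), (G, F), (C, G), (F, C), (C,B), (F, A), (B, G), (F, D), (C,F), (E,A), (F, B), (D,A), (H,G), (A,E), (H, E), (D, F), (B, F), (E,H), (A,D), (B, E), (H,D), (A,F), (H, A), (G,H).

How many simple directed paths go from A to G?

16

A→D→F→B→E→H→G
A→D→F→B→G
A→D→F→C→B→E→H→G
A→D→F→C→B→G
A→D→F→C→G
A→D→H→G
A→E→H→D→F→B→G
A→E→H→D→F→C→B→G
... and 8 more.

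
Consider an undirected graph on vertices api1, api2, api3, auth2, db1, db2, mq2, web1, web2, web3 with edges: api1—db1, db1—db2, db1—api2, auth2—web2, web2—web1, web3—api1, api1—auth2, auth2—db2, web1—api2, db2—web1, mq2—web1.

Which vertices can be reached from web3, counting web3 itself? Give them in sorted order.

api1, api2, auth2, db1, db2, mq2, web1, web2, web3

Start at web3.
Its neighbours: api1.
Then their neighbours: auth2, db1.
Then next layer: api2, db2, web2.
Then next layer: web1.
Then next layer: mq2.
Nothing further is reachable.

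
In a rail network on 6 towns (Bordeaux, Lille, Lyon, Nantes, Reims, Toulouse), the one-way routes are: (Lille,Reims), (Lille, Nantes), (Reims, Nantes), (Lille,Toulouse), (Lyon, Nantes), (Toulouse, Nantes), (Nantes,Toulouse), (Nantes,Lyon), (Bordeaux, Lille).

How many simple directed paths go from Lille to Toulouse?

3

Lille→Nantes→Toulouse
Lille→Reims→Nantes→Toulouse
Lille→Toulouse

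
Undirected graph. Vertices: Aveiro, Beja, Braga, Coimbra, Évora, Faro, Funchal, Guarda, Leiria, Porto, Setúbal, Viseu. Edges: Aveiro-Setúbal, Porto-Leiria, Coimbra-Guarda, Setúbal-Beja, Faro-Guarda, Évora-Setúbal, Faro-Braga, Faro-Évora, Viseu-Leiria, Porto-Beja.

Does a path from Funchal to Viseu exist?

Funchal has no edges, so nothing is reachable from it.

No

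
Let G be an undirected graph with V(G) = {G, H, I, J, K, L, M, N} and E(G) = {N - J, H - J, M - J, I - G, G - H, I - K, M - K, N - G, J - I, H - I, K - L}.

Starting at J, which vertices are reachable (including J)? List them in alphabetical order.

Start at J.
Its neighbours: H, I, M, N.
Then their neighbours: G, K.
Then next layer: L.
Every vertex is now reached.

G, H, I, J, K, L, M, N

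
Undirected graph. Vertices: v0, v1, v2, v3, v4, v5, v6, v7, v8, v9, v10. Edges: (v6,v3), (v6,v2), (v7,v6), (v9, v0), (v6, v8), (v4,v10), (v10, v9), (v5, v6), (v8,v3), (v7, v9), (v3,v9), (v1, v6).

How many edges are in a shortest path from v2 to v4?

5

Distance 0: v2.
Distance 1: v6.
Distance 2: v1, v3, v5, v7, v8.
Distance 3: v9.
Distance 4: v0, v10.
Distance 5: v4 — contains v4.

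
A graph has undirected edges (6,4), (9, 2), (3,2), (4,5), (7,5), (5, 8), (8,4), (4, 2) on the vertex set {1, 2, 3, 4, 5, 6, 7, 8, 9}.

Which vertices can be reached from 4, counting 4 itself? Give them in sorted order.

2, 3, 4, 5, 6, 7, 8, 9

Start at 4.
Its neighbours: 2, 5, 6, 8.
Then their neighbours: 3, 7, 9.
Nothing further is reachable.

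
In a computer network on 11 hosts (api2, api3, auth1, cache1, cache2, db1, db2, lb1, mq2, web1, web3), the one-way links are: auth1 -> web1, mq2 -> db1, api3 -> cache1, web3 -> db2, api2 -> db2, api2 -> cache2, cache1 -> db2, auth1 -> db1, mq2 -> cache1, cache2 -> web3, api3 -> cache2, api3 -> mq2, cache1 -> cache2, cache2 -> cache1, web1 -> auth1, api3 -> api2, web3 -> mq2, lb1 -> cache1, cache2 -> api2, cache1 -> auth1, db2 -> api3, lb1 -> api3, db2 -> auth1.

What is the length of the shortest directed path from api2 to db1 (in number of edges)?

Distance 0: api2.
Distance 1: cache2, db2.
Distance 2: api3, auth1, cache1, web3.
Distance 3: db1, mq2, web1 — contains db1.

3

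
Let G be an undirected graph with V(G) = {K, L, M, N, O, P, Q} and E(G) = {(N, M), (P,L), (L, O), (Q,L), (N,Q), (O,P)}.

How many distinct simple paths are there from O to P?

2

O–L–P
O–P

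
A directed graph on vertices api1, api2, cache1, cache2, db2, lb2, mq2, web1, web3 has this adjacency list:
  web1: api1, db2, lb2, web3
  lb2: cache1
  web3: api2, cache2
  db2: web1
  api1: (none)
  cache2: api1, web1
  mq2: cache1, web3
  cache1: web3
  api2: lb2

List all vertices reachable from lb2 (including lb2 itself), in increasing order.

Start at lb2.
Its neighbours: cache1.
Then their neighbours: web3.
Then next layer: api2, cache2.
Then next layer: api1, web1.
Then next layer: db2.
Nothing further is reachable.

api1, api2, cache1, cache2, db2, lb2, web1, web3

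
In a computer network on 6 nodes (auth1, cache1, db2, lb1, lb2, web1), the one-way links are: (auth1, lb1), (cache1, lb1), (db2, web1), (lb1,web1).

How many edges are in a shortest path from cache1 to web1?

2

Distance 0: cache1.
Distance 1: lb1.
Distance 2: web1 — contains web1.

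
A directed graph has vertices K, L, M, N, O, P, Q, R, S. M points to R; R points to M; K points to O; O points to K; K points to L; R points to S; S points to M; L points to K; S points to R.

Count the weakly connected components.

From K: component {K, L, O}.
From M: component {M, R, S}.
From N: component {N}.
From P: component {P}.
From Q: component {Q}.
That's 5 components.

5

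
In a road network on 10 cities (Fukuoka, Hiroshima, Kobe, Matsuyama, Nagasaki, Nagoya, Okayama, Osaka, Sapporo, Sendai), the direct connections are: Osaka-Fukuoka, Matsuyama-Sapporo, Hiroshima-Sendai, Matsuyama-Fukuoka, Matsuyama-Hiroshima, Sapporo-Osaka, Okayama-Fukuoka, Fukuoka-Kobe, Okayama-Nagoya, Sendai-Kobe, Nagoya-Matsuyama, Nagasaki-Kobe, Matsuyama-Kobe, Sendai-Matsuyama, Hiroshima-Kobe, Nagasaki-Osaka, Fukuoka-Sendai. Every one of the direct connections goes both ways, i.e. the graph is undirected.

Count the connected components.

1

From Fukuoka: component {Fukuoka, Hiroshima, Kobe, Matsuyama, Nagasaki, Nagoya, Okayama, Osaka, Sapporo, Sendai}.
That's 1 component.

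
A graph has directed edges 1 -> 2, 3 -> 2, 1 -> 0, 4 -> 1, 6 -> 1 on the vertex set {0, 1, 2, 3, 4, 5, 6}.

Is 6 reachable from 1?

Explore from 1.
Distance 1: reach 0, 2.
The search from 1 is exhausted; no directed path reaches 6.

No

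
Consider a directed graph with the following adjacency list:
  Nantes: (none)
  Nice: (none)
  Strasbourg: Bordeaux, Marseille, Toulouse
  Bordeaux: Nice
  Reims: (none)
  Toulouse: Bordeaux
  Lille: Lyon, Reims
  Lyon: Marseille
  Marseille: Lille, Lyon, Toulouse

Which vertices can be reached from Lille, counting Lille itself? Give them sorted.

Start at Lille.
Its neighbours: Lyon, Reims.
Then their neighbours: Marseille.
Then next layer: Toulouse.
Then next layer: Bordeaux.
Then next layer: Nice.
Nothing further is reachable.

Bordeaux, Lille, Lyon, Marseille, Nice, Reims, Toulouse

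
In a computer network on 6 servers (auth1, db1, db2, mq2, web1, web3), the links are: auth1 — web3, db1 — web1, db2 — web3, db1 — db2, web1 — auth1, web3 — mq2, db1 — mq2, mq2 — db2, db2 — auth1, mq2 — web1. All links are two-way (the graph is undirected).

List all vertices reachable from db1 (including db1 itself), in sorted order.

Start at db1.
Its neighbours: db2, mq2, web1.
Then their neighbours: auth1, web3.
Every vertex is now reached.

auth1, db1, db2, mq2, web1, web3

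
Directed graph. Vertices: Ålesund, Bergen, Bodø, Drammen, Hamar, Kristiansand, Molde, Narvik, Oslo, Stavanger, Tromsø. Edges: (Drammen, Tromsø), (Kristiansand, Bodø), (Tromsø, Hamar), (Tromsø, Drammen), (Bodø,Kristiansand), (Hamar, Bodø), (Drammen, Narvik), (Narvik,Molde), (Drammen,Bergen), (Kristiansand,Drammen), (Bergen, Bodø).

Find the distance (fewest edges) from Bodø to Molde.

Distance 0: Bodø.
Distance 1: Kristiansand.
Distance 2: Drammen.
Distance 3: Bergen, Narvik, Tromsø.
Distance 4: Hamar, Molde — contains Molde.

4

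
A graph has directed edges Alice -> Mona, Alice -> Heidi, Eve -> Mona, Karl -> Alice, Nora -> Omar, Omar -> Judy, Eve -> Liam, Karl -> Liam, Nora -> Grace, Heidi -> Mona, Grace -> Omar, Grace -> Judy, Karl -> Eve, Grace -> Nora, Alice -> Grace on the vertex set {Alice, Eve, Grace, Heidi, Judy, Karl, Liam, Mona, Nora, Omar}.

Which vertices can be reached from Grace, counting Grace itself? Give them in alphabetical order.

Start at Grace.
Its neighbours: Judy, Nora, Omar.
Nothing further is reachable.

Grace, Judy, Nora, Omar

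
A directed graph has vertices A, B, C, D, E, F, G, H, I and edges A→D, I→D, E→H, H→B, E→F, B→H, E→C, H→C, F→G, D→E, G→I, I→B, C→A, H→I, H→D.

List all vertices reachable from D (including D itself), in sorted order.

A, B, C, D, E, F, G, H, I

Start at D.
Its neighbours: E.
Then their neighbours: C, F, H.
Then next layer: A, B, G, I.
Every vertex is now reached.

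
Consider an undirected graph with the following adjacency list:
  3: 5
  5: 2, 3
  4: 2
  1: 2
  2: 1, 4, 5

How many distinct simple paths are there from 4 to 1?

1

4–2–1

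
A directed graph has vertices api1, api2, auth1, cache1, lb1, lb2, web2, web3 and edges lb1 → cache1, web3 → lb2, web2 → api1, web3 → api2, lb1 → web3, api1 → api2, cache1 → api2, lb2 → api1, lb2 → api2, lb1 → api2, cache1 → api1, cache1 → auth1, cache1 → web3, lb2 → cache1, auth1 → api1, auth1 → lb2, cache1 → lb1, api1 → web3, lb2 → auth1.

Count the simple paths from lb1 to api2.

lb1→api2
lb1→cache1→api1→api2
lb1→cache1→api1→web3→api2
lb1→cache1→api1→web3→lb2→api2
lb1→cache1→api2
lb1→cache1→auth1→api1→api2
lb1→cache1→auth1→api1→web3→api2
lb1→cache1→auth1→api1→web3→lb2→api2
... and 14 more.

22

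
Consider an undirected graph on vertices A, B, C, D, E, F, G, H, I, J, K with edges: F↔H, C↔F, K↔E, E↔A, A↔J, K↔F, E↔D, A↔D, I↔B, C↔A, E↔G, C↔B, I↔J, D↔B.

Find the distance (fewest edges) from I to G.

Distance 0: I.
Distance 1: B, J.
Distance 2: A, C, D.
Distance 3: E, F.
Distance 4: G, H, K — contains G.

4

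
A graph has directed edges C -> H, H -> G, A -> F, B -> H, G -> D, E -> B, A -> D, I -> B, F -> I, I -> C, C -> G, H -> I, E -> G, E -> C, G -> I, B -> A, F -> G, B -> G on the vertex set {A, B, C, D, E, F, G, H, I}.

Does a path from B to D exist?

Yes

Explore from B.
Distance 1: reach A, G, H.
Distance 2: reach D, F, I.
Found D.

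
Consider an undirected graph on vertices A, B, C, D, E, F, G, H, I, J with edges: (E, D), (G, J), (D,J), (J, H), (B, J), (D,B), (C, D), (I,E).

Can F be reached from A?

A has no edges, so nothing is reachable from it.

No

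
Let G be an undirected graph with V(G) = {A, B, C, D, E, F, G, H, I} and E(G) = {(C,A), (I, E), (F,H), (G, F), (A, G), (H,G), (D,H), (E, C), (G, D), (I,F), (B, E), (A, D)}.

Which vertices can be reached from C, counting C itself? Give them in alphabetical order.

A, B, C, D, E, F, G, H, I

Start at C.
Its neighbours: A, E.
Then their neighbours: B, D, G, I.
Then next layer: F, H.
Every vertex is now reached.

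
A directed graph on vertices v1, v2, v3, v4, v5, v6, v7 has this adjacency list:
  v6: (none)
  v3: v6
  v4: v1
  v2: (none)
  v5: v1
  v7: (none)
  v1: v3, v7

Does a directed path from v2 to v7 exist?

No

v2 has no outgoing edges, so nothing is reachable from it.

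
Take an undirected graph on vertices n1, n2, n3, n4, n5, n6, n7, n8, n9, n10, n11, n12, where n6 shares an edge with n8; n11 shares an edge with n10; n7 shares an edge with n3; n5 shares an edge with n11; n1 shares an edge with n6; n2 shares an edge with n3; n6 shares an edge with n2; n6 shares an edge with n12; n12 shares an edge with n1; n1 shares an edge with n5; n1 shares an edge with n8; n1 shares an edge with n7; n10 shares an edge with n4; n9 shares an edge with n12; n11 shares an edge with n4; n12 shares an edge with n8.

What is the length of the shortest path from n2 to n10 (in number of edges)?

Distance 0: n2.
Distance 1: n3, n6.
Distance 2: n1, n7, n8, n12.
Distance 3: n5, n9.
Distance 4: n11.
Distance 5: n4, n10 — contains n10.

5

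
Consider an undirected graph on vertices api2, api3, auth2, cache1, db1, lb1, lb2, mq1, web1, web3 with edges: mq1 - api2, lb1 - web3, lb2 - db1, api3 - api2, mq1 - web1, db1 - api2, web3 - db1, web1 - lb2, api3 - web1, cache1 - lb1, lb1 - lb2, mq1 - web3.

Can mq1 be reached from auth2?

No

auth2 has no edges, so nothing is reachable from it.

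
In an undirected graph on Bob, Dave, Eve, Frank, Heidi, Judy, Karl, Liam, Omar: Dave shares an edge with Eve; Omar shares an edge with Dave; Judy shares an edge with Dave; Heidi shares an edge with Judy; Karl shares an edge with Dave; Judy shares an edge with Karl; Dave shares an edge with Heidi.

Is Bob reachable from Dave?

No

Explore from Dave.
Distance 1: reach Eve, Heidi, Judy, Karl, Omar.
The search is exhausted without reaching Bob; it lies in a different component.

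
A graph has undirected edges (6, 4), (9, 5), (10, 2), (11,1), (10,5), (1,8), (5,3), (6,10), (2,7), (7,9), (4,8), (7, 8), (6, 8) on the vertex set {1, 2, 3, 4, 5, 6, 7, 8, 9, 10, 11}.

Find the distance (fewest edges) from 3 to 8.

Distance 0: 3.
Distance 1: 5.
Distance 2: 9, 10.
Distance 3: 2, 6, 7.
Distance 4: 4, 8 — contains 8.

4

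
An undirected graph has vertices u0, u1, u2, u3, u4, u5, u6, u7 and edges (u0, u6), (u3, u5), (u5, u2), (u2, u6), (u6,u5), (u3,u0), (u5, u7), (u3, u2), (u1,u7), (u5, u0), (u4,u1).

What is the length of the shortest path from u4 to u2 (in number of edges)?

Distance 0: u4.
Distance 1: u1.
Distance 2: u7.
Distance 3: u5.
Distance 4: u0, u2, u3, u6 — contains u2.

4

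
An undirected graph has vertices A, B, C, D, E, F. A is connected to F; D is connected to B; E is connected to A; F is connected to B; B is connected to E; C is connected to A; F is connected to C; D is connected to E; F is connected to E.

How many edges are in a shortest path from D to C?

Distance 0: D.
Distance 1: B, E.
Distance 2: A, F.
Distance 3: C — contains C.

3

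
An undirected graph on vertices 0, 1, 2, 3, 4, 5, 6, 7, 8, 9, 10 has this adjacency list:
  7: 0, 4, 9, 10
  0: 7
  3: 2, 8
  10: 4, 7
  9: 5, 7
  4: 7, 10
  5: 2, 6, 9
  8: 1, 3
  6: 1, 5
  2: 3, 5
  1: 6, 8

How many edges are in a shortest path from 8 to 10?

Distance 0: 8.
Distance 1: 1, 3.
Distance 2: 2, 6.
Distance 3: 5.
Distance 4: 9.
Distance 5: 7.
Distance 6: 0, 4, 10 — contains 10.

6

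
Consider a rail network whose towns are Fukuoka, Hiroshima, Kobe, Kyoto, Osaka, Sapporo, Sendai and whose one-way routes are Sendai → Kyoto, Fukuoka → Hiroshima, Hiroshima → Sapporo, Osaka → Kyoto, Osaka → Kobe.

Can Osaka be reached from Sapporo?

No

Sapporo has no outgoing edges, so nothing is reachable from it.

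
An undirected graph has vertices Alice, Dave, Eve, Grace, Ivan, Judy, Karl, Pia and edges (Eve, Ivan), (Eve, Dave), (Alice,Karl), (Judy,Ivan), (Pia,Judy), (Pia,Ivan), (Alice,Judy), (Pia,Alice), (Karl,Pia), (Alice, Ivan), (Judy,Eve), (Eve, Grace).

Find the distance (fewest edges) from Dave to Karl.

Distance 0: Dave.
Distance 1: Eve.
Distance 2: Grace, Ivan, Judy.
Distance 3: Alice, Pia.
Distance 4: Karl — contains Karl.

4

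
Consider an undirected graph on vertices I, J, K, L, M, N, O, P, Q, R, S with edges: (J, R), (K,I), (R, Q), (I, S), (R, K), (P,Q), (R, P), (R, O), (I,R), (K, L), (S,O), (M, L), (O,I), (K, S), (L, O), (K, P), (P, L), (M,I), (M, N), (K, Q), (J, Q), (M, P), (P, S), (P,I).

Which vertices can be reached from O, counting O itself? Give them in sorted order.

Start at O.
Its neighbours: I, L, R, S.
Then their neighbours: J, K, M, P, Q.
Then next layer: N.
Every vertex is now reached.

I, J, K, L, M, N, O, P, Q, R, S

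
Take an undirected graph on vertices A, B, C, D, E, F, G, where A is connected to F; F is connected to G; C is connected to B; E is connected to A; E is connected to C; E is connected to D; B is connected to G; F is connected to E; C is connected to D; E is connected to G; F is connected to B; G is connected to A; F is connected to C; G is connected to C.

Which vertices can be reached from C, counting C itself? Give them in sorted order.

A, B, C, D, E, F, G

Start at C.
Its neighbours: B, D, E, F, G.
Then their neighbours: A.
Every vertex is now reached.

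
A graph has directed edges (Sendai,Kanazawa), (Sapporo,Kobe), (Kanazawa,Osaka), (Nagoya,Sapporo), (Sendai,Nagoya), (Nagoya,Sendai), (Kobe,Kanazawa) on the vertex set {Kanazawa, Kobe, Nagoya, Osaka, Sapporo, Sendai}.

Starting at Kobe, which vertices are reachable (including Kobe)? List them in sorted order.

Kanazawa, Kobe, Osaka

Start at Kobe.
Its neighbours: Kanazawa.
Then their neighbours: Osaka.
Nothing further is reachable.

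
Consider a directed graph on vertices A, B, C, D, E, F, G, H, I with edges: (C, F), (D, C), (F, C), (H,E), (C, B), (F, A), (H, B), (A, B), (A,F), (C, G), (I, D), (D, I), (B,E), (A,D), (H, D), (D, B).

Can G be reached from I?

Explore from I.
Distance 1: reach D.
Distance 2: reach B, C.
Distance 3: reach E, F, G.
Found G.

Yes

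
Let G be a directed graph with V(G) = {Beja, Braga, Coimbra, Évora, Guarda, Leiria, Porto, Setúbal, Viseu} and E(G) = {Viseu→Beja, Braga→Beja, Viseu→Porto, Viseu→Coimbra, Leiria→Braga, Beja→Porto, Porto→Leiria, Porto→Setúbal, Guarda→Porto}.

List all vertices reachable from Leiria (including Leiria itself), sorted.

Start at Leiria.
Its neighbours: Braga.
Then their neighbours: Beja.
Then next layer: Porto.
Then next layer: Setúbal.
Nothing further is reachable.

Beja, Braga, Leiria, Porto, Setúbal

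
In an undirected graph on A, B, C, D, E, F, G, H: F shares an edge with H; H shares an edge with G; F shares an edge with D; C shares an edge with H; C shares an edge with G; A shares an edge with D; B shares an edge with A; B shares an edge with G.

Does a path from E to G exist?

E has no edges, so nothing is reachable from it.

No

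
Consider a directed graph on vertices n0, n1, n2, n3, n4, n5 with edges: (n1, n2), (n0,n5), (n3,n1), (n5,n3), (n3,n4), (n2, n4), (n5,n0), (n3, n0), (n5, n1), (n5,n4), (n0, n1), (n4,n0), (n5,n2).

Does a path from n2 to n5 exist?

Explore from n2.
Distance 1: reach n4.
Distance 2: reach n0.
Distance 3: reach n1, n5.
Found n5.

Yes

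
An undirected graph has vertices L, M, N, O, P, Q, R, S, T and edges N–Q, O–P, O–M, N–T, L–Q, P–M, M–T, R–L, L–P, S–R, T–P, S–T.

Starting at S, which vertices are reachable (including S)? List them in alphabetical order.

L, M, N, O, P, Q, R, S, T

Start at S.
Its neighbours: R, T.
Then their neighbours: L, M, N, P.
Then next layer: O, Q.
Every vertex is now reached.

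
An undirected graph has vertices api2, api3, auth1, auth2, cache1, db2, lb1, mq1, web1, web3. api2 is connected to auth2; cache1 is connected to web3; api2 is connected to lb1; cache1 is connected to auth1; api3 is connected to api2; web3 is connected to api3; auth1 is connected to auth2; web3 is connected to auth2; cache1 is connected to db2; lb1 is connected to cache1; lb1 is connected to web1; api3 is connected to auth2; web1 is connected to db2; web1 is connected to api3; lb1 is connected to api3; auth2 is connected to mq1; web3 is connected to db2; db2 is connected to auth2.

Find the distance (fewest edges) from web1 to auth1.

3

Distance 0: web1.
Distance 1: api3, db2, lb1.
Distance 2: api2, auth2, cache1, web3.
Distance 3: auth1, mq1 — contains auth1.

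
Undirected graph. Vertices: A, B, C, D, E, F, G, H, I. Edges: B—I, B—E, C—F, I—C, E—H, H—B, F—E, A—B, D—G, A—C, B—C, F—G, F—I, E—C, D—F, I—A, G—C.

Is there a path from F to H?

Explore from F.
Distance 1: reach C, D, E, G, I.
Distance 2: reach A, B, H.
Found H.

Yes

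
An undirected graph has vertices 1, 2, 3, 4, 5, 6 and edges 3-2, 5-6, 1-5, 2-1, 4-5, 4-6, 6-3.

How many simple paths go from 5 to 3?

3

5–1–2–3
5–4–6–3
5–6–3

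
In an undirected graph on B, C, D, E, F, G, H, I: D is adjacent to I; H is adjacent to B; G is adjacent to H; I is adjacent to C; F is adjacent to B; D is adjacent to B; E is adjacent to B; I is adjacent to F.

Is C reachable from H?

Yes

Explore from H.
Distance 1: reach B, G.
Distance 2: reach D, E, F.
Distance 3: reach I.
Distance 4: reach C.
Found C.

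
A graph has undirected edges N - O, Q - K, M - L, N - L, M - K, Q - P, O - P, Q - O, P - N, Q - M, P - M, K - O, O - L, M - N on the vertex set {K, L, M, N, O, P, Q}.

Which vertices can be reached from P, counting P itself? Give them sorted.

Start at P.
Its neighbours: M, N, O, Q.
Then their neighbours: K, L.
Every vertex is now reached.

K, L, M, N, O, P, Q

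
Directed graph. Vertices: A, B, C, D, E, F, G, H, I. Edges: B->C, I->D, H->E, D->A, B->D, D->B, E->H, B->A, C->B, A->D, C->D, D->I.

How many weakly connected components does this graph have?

From A: component {A, B, C, D, I}.
From E: component {E, H}.
From F: component {F}.
From G: component {G}.
That's 4 components.

4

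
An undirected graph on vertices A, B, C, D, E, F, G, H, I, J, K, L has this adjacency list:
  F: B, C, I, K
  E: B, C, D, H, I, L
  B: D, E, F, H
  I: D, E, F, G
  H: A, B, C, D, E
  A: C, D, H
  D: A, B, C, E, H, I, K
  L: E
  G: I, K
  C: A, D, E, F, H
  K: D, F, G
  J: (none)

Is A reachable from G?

Yes

Explore from G.
Distance 1: reach I, K.
Distance 2: reach D, E, F.
Distance 3: reach A, B, C, H, L.
Found A.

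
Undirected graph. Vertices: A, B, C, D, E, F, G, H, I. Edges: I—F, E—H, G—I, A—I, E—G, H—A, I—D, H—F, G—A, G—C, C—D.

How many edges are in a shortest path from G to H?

Distance 0: G.
Distance 1: A, C, E, I.
Distance 2: D, F, H — contains H.

2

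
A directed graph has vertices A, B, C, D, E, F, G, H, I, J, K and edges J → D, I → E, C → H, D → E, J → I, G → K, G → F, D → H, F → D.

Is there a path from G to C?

Explore from G.
Distance 1: reach F, K.
Distance 2: reach D.
Distance 3: reach E, H.
The search from G is exhausted; no directed path reaches C.

No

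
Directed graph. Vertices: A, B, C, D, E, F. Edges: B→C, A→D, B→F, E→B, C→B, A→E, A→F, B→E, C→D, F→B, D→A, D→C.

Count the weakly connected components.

From A: component {A, B, C, D, E, F}.
That's 1 component.

1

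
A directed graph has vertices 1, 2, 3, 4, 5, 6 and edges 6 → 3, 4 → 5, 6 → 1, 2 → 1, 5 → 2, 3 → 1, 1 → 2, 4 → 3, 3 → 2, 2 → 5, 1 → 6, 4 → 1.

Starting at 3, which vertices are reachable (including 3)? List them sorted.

Start at 3.
Its neighbours: 1, 2.
Then their neighbours: 5, 6.
Nothing further is reachable.

1, 2, 3, 5, 6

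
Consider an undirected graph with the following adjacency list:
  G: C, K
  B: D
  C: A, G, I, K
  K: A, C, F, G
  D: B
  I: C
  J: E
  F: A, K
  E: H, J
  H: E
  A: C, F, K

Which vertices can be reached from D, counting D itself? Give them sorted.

B, D

Start at D.
Its neighbours: B.
Nothing further is reachable.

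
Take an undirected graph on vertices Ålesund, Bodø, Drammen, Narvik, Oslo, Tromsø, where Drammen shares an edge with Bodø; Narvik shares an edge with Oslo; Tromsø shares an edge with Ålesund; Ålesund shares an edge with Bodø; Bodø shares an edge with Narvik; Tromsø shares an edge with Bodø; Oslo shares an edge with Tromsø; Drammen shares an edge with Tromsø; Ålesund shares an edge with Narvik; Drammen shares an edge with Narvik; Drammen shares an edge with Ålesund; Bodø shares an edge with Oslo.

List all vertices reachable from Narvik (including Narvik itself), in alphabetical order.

Start at Narvik.
Its neighbours: Ålesund, Bodø, Drammen, Oslo.
Then their neighbours: Tromsø.
Every vertex is now reached.

Ålesund, Bodø, Drammen, Narvik, Oslo, Tromsø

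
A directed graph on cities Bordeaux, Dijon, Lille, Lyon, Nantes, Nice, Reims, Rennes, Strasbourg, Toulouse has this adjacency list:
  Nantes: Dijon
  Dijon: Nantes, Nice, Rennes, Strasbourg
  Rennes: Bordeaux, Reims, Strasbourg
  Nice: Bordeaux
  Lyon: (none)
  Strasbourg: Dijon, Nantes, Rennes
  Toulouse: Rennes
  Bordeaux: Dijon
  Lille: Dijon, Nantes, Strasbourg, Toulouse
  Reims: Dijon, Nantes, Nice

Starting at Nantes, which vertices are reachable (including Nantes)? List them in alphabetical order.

Start at Nantes.
Its neighbours: Dijon.
Then their neighbours: Nice, Rennes, Strasbourg.
Then next layer: Bordeaux, Reims.
Nothing further is reachable.

Bordeaux, Dijon, Nantes, Nice, Reims, Rennes, Strasbourg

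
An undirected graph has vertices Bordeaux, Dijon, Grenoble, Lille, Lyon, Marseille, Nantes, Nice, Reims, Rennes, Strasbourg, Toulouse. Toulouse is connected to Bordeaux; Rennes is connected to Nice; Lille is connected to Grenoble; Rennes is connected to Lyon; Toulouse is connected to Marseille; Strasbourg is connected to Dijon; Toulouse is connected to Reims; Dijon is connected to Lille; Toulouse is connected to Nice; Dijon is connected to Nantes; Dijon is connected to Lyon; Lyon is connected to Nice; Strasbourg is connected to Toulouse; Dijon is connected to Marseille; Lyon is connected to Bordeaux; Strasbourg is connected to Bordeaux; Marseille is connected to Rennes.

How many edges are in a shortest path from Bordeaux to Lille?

Distance 0: Bordeaux.
Distance 1: Lyon, Strasbourg, Toulouse.
Distance 2: Dijon, Marseille, Nice, Reims, Rennes.
Distance 3: Lille, Nantes — contains Lille.

3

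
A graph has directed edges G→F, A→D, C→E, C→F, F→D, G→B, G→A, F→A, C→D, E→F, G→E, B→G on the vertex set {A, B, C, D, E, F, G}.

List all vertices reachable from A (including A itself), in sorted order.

A, D

Start at A.
Its neighbours: D.
Nothing further is reachable.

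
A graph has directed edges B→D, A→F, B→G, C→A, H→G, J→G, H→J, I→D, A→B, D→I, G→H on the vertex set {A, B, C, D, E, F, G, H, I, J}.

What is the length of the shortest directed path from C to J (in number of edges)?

Distance 0: C.
Distance 1: A.
Distance 2: B, F.
Distance 3: D, G.
Distance 4: H, I.
Distance 5: J — contains J.

5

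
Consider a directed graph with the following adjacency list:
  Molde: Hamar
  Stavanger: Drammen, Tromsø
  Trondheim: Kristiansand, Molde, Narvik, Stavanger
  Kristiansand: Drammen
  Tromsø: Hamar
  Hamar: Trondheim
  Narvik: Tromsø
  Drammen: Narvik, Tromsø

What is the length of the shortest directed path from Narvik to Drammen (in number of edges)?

Distance 0: Narvik.
Distance 1: Tromsø.
Distance 2: Hamar.
Distance 3: Trondheim.
Distance 4: Kristiansand, Molde, Stavanger.
Distance 5: Drammen — contains Drammen.

5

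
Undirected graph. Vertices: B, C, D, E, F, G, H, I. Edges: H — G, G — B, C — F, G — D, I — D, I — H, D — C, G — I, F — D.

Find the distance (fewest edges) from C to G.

2

Distance 0: C.
Distance 1: D, F.
Distance 2: G, I — contains G.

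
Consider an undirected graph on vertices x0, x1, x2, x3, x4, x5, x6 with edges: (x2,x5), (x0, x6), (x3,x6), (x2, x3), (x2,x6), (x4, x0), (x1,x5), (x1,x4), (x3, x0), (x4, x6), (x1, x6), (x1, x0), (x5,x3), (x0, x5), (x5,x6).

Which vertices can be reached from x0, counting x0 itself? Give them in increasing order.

x0, x1, x2, x3, x4, x5, x6

Start at x0.
Its neighbours: x1, x3, x4, x5, x6.
Then their neighbours: x2.
Every vertex is now reached.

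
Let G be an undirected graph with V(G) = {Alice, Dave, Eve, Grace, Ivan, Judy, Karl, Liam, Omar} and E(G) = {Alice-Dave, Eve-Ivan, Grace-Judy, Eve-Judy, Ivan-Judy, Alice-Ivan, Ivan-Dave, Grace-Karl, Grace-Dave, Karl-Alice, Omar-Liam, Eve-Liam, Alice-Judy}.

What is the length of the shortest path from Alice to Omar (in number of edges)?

Distance 0: Alice.
Distance 1: Dave, Ivan, Judy, Karl.
Distance 2: Eve, Grace.
Distance 3: Liam.
Distance 4: Omar — contains Omar.

4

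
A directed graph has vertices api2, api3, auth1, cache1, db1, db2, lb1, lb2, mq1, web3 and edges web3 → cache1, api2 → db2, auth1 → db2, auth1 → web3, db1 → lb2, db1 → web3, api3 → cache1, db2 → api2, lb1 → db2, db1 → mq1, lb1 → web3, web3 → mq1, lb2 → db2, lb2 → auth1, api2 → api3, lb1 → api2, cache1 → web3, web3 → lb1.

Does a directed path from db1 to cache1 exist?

Explore from db1.
Distance 1: reach lb2, mq1, web3.
Distance 2: reach auth1, cache1, db2, lb1.
Found cache1.

Yes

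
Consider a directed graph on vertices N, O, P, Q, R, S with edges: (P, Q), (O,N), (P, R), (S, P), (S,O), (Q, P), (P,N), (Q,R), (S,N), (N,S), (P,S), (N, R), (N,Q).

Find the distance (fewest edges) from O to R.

Distance 0: O.
Distance 1: N.
Distance 2: Q, R, S — contains R.

2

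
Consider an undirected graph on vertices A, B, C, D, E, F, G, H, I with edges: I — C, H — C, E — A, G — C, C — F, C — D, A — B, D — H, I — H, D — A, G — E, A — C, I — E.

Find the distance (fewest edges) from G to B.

Distance 0: G.
Distance 1: C, E.
Distance 2: A, D, F, H, I.
Distance 3: B — contains B.

3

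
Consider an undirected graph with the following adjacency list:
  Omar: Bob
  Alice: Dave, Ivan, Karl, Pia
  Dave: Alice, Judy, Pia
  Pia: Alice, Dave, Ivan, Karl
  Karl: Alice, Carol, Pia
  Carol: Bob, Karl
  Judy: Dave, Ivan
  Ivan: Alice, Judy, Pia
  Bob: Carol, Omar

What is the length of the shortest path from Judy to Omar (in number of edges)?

Distance 0: Judy.
Distance 1: Dave, Ivan.
Distance 2: Alice, Pia.
Distance 3: Karl.
Distance 4: Carol.
Distance 5: Bob.
Distance 6: Omar — contains Omar.

6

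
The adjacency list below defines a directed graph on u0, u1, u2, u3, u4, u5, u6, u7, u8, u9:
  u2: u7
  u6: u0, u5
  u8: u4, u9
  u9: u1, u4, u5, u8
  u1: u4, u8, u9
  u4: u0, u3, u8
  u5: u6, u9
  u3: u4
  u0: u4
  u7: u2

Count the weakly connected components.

2

From u0: component {u0, u1, u3, u4, u5, u6, u8, u9}.
From u2: component {u2, u7}.
That's 2 components.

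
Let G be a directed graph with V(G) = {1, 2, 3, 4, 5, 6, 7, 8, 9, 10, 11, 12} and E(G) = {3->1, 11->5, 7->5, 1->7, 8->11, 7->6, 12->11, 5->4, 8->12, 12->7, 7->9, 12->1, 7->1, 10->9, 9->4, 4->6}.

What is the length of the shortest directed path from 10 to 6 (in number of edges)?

3

Distance 0: 10.
Distance 1: 9.
Distance 2: 4.
Distance 3: 6 — contains 6.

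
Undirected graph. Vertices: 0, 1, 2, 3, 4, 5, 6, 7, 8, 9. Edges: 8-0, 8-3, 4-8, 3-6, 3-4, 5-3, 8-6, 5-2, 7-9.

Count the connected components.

3

From 0: component {0, 2, 3, 4, 5, 6, 8}.
From 1: component {1}.
From 7: component {7, 9}.
That's 3 components.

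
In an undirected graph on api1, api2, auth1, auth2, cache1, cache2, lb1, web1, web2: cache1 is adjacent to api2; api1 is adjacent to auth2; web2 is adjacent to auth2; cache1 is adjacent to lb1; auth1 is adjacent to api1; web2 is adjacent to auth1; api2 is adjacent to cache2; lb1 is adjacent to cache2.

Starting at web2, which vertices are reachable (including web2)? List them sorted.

Start at web2.
Its neighbours: auth1, auth2.
Then their neighbours: api1.
Nothing further is reachable.

api1, auth1, auth2, web2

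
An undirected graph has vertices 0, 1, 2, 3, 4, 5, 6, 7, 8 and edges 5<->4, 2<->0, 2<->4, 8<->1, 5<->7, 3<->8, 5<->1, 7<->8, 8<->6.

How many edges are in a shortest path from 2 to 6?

Distance 0: 2.
Distance 1: 0, 4.
Distance 2: 5.
Distance 3: 1, 7.
Distance 4: 8.
Distance 5: 3, 6 — contains 6.

5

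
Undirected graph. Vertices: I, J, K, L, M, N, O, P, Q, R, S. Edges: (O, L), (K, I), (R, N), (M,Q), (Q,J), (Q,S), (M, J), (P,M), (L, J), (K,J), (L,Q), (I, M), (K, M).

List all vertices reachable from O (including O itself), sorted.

I, J, K, L, M, O, P, Q, S

Start at O.
Its neighbours: L.
Then their neighbours: J, Q.
Then next layer: K, M, S.
Then next layer: I, P.
Nothing further is reachable.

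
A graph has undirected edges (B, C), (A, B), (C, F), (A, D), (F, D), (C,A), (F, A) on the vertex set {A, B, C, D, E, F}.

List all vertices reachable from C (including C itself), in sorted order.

A, B, C, D, F

Start at C.
Its neighbours: A, B, F.
Then their neighbours: D.
Nothing further is reachable.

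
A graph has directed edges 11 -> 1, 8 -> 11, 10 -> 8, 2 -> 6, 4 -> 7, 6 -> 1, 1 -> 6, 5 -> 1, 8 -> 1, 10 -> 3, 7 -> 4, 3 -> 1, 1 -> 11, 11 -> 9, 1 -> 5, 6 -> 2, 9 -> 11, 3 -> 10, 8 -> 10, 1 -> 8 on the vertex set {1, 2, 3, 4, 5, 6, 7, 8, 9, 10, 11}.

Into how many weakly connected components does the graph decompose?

2

From 1: component {1, 2, 3, 5, 6, 8, 9, 10, 11}.
From 4: component {4, 7}.
That's 2 components.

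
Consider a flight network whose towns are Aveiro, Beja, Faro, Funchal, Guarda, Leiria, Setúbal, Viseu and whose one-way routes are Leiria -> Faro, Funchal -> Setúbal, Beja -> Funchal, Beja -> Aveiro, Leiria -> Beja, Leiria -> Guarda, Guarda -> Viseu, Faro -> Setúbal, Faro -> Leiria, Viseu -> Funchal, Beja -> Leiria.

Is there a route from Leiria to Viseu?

Yes

Explore from Leiria.
Distance 1: reach Beja, Faro, Guarda.
Distance 2: reach Aveiro, Funchal, Setúbal, Viseu.
Found Viseu.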